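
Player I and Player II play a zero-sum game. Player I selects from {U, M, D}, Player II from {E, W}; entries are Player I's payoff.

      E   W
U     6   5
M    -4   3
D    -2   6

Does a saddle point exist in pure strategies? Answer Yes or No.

No

Row minima: U → 5, M → -4, D → -2; maximin = 5.
Column maxima: E → 6, W → 6; minimax = 6.
5 ≠ 6, so no pure-strategy equilibrium exists.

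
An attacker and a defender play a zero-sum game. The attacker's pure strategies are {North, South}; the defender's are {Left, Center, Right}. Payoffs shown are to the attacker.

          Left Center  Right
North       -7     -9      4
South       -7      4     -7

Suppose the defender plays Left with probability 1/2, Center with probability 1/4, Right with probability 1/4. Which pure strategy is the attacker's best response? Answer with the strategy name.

Expected payoff of North: (1/2)·(-7) + (1/4)·(-9) + (1/4)·4 = -19/4.
Expected payoff of South: (1/2)·(-7) + (1/4)·4 + (1/4)·(-7) = -17/4.
The largest is -17/4, so the attacker's best response is South.

South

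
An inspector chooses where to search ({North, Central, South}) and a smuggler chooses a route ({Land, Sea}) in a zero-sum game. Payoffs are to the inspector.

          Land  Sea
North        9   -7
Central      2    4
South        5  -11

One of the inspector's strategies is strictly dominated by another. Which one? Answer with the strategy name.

South

North gives a strictly higher payoff than South against every column: 9 > 5, -7 > -11.
So South is strictly dominated and the inspector never plays it.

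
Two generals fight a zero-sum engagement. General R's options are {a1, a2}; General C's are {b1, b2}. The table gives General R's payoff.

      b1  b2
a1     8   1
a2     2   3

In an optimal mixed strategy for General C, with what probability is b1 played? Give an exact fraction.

Row minima: a1 → 1, a2 → 2; maximin = 2.
Column maxima: b1 → 8, b2 → 3; minimax = 3.
2 ≠ 3, so there is no saddle point; optimal play is mixed.
Let General R play a1 with probability p. Expected payoff against b1: 8p + 2(1−p) = 6p + 2; against b2: 1p + 3(1−p) = −2p + 3.
Setting these equal: 6p + 2 = −2p + 3 ⇒ 8p = 1 ⇒ p = 1/8, and the value is (6)·(1/8) + 2 = 11/4.
For General C: with q = P(b1), equating a1's and a2's payoffs gives 7q + 1 = −q + 3 ⇒ q = 1/4.

1/4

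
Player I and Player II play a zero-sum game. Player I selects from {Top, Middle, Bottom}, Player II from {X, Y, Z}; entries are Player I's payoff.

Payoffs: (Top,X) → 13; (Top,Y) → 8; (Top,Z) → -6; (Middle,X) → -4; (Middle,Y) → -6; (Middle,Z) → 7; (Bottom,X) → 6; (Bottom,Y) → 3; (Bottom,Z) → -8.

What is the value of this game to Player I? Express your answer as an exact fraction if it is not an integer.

20/27

Row minima: Top → -6, Middle → -6, Bottom → -8; maximin = -6.
Column maxima: X → 13, Y → 8, Z → 7; minimax = 7.
-6 ≠ 7, so there is no saddle point; optimal play is mixed.
Bottom is strictly dominated by Top, so Player I never plays it.
X is strictly dominated by Y (it gives Player I strictly more in every row), so Player II never plays it.
On the remaining 2×2 (Top, Middle vs Y, Z):
Let Player I play Top with probability p. Expected payoff against Y: 8p + (-6)(1−p) = 14p − 6; against Z: (-6)p + 7(1−p) = −13p + 7.
Setting these equal: 14p − 6 = −13p + 7 ⇒ 27p = 13 ⇒ p = 13/27, and the value is (14)·(13/27) − 6 = 20/27.
For Player II: with q = P(Y), equating Top's and Middle's payoffs gives 14q − 6 = −13q + 7 ⇒ q = 13/27.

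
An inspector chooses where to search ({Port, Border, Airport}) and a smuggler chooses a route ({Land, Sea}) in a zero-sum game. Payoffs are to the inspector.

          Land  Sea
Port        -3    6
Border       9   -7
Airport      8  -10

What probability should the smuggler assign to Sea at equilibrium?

Row minima: Port → -3, Border → -7, Airport → -10; maximin = -3.
Column maxima: Land → 9, Sea → 6; minimax = 6.
-3 ≠ 6, so there is no saddle point; optimal play is mixed.
Airport is strictly dominated by Border, so the inspector never plays it.
On the remaining 2×2 (Port, Border vs Land, Sea):
Let the inspector play Port with probability p. Expected payoff against Land: (-3)p + 9(1−p) = −12p + 9; against Sea: 6p + (-7)(1−p) = 13p − 7.
Setting these equal: −12p + 9 = 13p − 7 ⇒ −25p = -16 ⇒ p = 16/25, and the value is (-12)·(16/25) + 9 = 33/25.
For the smuggler: with q = P(Land), equating Port's and Border's payoffs gives −9q + 6 = 16q − 7 ⇒ q = 13/25.

12/25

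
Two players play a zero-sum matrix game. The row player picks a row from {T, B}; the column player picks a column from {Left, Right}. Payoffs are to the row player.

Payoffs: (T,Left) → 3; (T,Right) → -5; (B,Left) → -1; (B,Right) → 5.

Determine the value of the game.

Row minima: T → -5, B → -1; maximin = -1.
Column maxima: Left → 3, Right → 5; minimax = 3.
-1 ≠ 3, so there is no saddle point; optimal play is mixed.
Let the row player play T with probability p. Expected payoff against Left: 3p + (-1)(1−p) = 4p − 1; against Right: (-5)p + 5(1−p) = −10p + 5.
Setting these equal: 4p − 1 = −10p + 5 ⇒ 14p = 6 ⇒ p = 3/7, and the value is (4)·(3/7) − 1 = 5/7.
For the column player: with q = P(Left), equating T's and B's payoffs gives 8q − 5 = −6q + 5 ⇒ q = 5/7.

5/7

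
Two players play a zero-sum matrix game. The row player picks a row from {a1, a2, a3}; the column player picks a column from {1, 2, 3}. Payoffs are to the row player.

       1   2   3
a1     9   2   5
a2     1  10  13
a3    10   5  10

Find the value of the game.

95/14

Row minima: a1 → 2, a2 → 1, a3 → 5; maximin = 5.
Column maxima: 1 → 10, 2 → 10, 3 → 13; minimax = 10.
5 ≠ 10, so there is no saddle point; optimal play is mixed.
a1 is strictly dominated by a3, so the row player never plays it.
3 is strictly dominated by 2 (it gives the row player strictly more in every row), so the column player never plays it.
On the remaining 2×2 (a2, a3 vs 1, 2):
Let the row player play a2 with probability p. Expected payoff against 1: 1p + 10(1−p) = −9p + 10; against 2: 10p + 5(1−p) = 5p + 5.
Setting these equal: −9p + 10 = 5p + 5 ⇒ −14p = -5 ⇒ p = 5/14, and the value is (-9)·(5/14) + 10 = 95/14.
For the column player: with q = P(1), equating a2's and a3's payoffs gives −9q + 10 = 5q + 5 ⇒ q = 5/14.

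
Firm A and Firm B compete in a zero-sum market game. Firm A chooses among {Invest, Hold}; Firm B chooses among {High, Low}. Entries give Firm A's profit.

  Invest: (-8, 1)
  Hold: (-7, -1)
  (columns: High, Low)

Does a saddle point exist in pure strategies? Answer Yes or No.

Yes

Row minima: Invest → -8, Hold → -7; maximin = -7.
Column maxima: High → -7, Low → 1; minimax = -7.
maximin = minimax = -7, so a saddle point exists.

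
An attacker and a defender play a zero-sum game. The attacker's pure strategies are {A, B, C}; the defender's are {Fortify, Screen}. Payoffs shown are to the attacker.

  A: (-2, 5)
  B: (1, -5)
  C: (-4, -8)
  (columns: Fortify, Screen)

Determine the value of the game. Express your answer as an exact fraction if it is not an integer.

Row minima: A → -2, B → -5, C → -8; maximin = -2.
Column maxima: Fortify → 1, Screen → 5; minimax = 1.
-2 ≠ 1, so there is no saddle point; optimal play is mixed.
C is strictly dominated by A, so the attacker never plays it.
On the remaining 2×2 (A, B vs Fortify, Screen):
Let the attacker play A with probability p. Expected payoff against Fortify: (-2)p + 1(1−p) = −3p + 1; against Screen: 5p + (-5)(1−p) = 10p − 5.
Setting these equal: −3p + 1 = 10p − 5 ⇒ −13p = -6 ⇒ p = 6/13, and the value is (-3)·(6/13) + 1 = -5/13.
For the defender: with q = P(Fortify), equating A's and B's payoffs gives −7q + 5 = 6q − 5 ⇒ q = 10/13.

-5/13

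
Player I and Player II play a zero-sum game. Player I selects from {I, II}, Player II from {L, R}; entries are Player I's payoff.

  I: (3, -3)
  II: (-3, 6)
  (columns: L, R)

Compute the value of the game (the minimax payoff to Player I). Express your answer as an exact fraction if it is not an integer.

Row minima: I → -3, II → -3; maximin = -3.
Column maxima: L → 3, R → 6; minimax = 3.
-3 ≠ 3, so there is no saddle point; optimal play is mixed.
Let Player I play I with probability p. Expected payoff against L: 3p + (-3)(1−p) = 6p − 3; against R: (-3)p + 6(1−p) = −9p + 6.
Setting these equal: 6p − 3 = −9p + 6 ⇒ 15p = 9 ⇒ p = 3/5, and the value is (6)·(3/5) − 3 = 3/5.
For Player II: with q = P(L), equating I's and II's payoffs gives 6q − 3 = −9q + 6 ⇒ q = 3/5.

3/5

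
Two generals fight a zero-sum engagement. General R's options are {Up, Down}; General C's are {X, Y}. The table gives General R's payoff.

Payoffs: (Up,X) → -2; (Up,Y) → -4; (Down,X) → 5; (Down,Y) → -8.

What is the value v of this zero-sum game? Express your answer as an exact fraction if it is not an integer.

-4

Row minima: Up → -4, Down → -8; maximin = -4.
Column maxima: X → 5, Y → -4; minimax = -4.
Since maximin = minimax = -4, there is a saddle point and the value is -4.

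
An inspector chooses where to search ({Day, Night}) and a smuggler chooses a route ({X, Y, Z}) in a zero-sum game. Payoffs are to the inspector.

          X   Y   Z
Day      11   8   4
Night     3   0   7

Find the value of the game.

56/11

Row minima: Day → 4, Night → 0; maximin = 4.
Column maxima: X → 11, Y → 8, Z → 7; minimax = 7.
4 ≠ 7, so there is no saddle point; optimal play is mixed.
X is strictly dominated by Y (it gives the inspector strictly more in every row), so the smuggler never plays it.
On the remaining 2×2 (Day, Night vs Y, Z):
Let the inspector play Day with probability p. Expected payoff against Y: 8p + 0(1−p) = 8p; against Z: 4p + 7(1−p) = −3p + 7.
Setting these equal: 8p = −3p + 7 ⇒ 11p = 7 ⇒ p = 7/11, and the value is (8)·(7/11) = 56/11.
For the smuggler: with q = P(Y), equating Day's and Night's payoffs gives 4q + 4 = −7q + 7 ⇒ q = 3/11.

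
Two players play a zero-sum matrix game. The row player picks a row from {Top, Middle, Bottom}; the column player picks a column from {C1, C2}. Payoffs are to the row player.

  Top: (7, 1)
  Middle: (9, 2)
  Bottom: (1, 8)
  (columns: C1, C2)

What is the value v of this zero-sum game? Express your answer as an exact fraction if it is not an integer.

Row minima: Top → 1, Middle → 2, Bottom → 1; maximin = 2.
Column maxima: C1 → 9, C2 → 8; minimax = 8.
2 ≠ 8, so there is no saddle point; optimal play is mixed.
Top is strictly dominated by Middle, so the row player never plays it.
On the remaining 2×2 (Middle, Bottom vs C1, C2):
Let the row player play Middle with probability p. Expected payoff against C1: 9p + 1(1−p) = 8p + 1; against C2: 2p + 8(1−p) = −6p + 8.
Setting these equal: 8p + 1 = −6p + 8 ⇒ 14p = 7 ⇒ p = 1/2, and the value is (8)·(1/2) + 1 = 5.
For the column player: with q = P(C1), equating Middle's and Bottom's payoffs gives 7q + 2 = −7q + 8 ⇒ q = 3/7.

5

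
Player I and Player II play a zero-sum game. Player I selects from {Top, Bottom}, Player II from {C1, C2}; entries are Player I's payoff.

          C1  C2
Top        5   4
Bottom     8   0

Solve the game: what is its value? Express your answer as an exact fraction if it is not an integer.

4

Row minima: Top → 4, Bottom → 0; maximin = 4.
Column maxima: C1 → 8, C2 → 4; minimax = 4.
Since maximin = minimax = 4, there is a saddle point and the value is 4.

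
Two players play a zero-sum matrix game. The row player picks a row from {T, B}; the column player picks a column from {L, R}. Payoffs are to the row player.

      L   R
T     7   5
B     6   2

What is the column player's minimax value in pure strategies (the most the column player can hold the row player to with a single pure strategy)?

Column maxima: L → 7, R → 5.
The smallest of these is 5.

5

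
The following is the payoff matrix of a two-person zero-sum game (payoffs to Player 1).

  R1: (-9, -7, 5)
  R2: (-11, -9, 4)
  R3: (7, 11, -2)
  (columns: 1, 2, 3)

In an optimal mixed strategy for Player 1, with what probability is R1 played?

9/23

Row minima: R1 → -9, R2 → -11, R3 → -2; maximin = -2.
Column maxima: 1 → 7, 2 → 11, 3 → 5; minimax = 5.
-2 ≠ 5, so there is no saddle point; optimal play is mixed.
R2 is strictly dominated by R1, so Player 1 never plays it.
2 is strictly dominated by 1 (it gives Player 1 strictly more in every row), so Player 2 never plays it.
On the remaining 2×2 (R1, R3 vs 1, 3):
Let Player 1 play R1 with probability p. Expected payoff against 1: (-9)p + 7(1−p) = −16p + 7; against 3: 5p + (-2)(1−p) = 7p − 2.
Setting these equal: −16p + 7 = 7p − 2 ⇒ −23p = -9 ⇒ p = 9/23, and the value is (-16)·(9/23) + 7 = 17/23.
For Player 2: with q = P(1), equating R1's and R3's payoffs gives −14q + 5 = 9q − 2 ⇒ q = 7/23.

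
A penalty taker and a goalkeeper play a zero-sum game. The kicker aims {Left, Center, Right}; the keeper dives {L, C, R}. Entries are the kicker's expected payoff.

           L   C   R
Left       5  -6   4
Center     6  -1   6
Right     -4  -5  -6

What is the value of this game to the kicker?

Row minima: Left → -6, Center → -1, Right → -6; maximin = -1.
Column maxima: L → 6, C → -1, R → 6; minimax = -1.
Since maximin = minimax = -1, there is a saddle point and the value is -1.

-1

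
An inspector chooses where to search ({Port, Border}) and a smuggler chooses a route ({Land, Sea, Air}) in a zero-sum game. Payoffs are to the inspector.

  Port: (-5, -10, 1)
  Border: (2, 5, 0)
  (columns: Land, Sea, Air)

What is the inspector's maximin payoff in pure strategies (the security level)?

0

Row minima: Port → -10, Border → 0.
The best of these is 0.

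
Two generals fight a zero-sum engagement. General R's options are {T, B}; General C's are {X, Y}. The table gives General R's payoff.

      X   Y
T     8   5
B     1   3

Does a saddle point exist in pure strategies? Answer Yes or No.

Yes

Row minima: T → 5, B → 1; maximin = 5.
Column maxima: X → 8, Y → 5; minimax = 5.
maximin = minimax = 5, so a saddle point exists.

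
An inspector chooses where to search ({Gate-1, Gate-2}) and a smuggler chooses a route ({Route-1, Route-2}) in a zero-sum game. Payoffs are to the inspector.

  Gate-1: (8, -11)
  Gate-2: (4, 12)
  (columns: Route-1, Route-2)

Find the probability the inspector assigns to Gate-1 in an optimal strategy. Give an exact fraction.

Row minima: Gate-1 → -11, Gate-2 → 4; maximin = 4.
Column maxima: Route-1 → 8, Route-2 → 12; minimax = 8.
4 ≠ 8, so there is no saddle point; optimal play is mixed.
Let the inspector play Gate-1 with probability p. Expected payoff against Route-1: 8p + 4(1−p) = 4p + 4; against Route-2: (-11)p + 12(1−p) = −23p + 12.
Setting these equal: 4p + 4 = −23p + 12 ⇒ 27p = 8 ⇒ p = 8/27, and the value is (4)·(8/27) + 4 = 140/27.
For the smuggler: with q = P(Route-1), equating Gate-1's and Gate-2's payoffs gives 19q − 11 = −8q + 12 ⇒ q = 23/27.

8/27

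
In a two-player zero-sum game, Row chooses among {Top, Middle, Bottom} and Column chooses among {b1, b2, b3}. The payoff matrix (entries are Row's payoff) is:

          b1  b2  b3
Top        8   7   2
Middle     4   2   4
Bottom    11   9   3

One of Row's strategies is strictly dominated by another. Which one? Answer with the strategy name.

Bottom gives a strictly higher payoff than Top against every column: 11 > 8, 9 > 7, 3 > 2.
So Top is strictly dominated and Row never plays it.

Top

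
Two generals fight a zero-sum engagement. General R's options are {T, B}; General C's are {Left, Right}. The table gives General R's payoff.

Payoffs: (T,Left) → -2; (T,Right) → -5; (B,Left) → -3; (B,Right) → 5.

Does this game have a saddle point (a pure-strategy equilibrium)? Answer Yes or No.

Row minima: T → -5, B → -3; maximin = -3.
Column maxima: Left → -2, Right → 5; minimax = -2.
-3 ≠ -2, so no pure-strategy equilibrium exists.

No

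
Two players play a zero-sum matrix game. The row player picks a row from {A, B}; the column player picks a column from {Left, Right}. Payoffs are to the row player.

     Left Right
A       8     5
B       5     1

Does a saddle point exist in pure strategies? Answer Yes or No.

Row minima: A → 5, B → 1; maximin = 5.
Column maxima: Left → 8, Right → 5; minimax = 5.
maximin = minimax = 5, so a saddle point exists.

Yes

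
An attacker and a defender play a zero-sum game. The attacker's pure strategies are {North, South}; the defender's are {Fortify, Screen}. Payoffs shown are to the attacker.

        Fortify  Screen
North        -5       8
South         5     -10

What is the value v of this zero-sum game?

Row minima: North → -5, South → -10; maximin = -5.
Column maxima: Fortify → 5, Screen → 8; minimax = 5.
-5 ≠ 5, so there is no saddle point; optimal play is mixed.
Let the attacker play North with probability p. Expected payoff against Fortify: (-5)p + 5(1−p) = −10p + 5; against Screen: 8p + (-10)(1−p) = 18p − 10.
Setting these equal: −10p + 5 = 18p − 10 ⇒ −28p = -15 ⇒ p = 15/28, and the value is (-10)·(15/28) + 5 = -5/14.
For the defender: with q = P(Fortify), equating North's and South's payoffs gives −13q + 8 = 15q − 10 ⇒ q = 9/14.

-5/14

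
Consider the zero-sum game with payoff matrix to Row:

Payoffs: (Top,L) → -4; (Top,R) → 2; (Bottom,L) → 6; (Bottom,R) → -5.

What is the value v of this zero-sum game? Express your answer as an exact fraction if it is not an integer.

Row minima: Top → -4, Bottom → -5; maximin = -4.
Column maxima: L → 6, R → 2; minimax = 2.
-4 ≠ 2, so there is no saddle point; optimal play is mixed.
Let Row play Top with probability p. Expected payoff against L: (-4)p + 6(1−p) = −10p + 6; against R: 2p + (-5)(1−p) = 7p − 5.
Setting these equal: −10p + 6 = 7p − 5 ⇒ −17p = -11 ⇒ p = 11/17, and the value is (-10)·(11/17) + 6 = -8/17.
For Column: with q = P(L), equating Top's and Bottom's payoffs gives −6q + 2 = 11q − 5 ⇒ q = 7/17.

-8/17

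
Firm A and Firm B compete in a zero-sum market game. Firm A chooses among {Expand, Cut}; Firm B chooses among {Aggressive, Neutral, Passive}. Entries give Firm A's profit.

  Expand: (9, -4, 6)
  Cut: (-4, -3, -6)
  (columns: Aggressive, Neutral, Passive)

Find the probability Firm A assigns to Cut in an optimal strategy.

10/13

Row minima: Expand → -4, Cut → -6; maximin = -4.
Column maxima: Aggressive → 9, Neutral → -3, Passive → 6; minimax = -3.
-4 ≠ -3, so there is no saddle point; optimal play is mixed.
Aggressive is strictly dominated by Passive (it gives Firm A strictly more in every row), so Firm B never plays it.
On the remaining 2×2 (Expand, Cut vs Neutral, Passive):
Let Firm A play Expand with probability p. Expected payoff against Neutral: (-4)p + (-3)(1−p) = −p − 3; against Passive: 6p + (-6)(1−p) = 12p − 6.
Setting these equal: −p − 3 = 12p − 6 ⇒ −13p = -3 ⇒ p = 3/13, and the value is (-1)·(3/13) − 3 = -42/13.
For Firm B: with q = P(Neutral), equating Expand's and Cut's payoffs gives −10q + 6 = 3q − 6 ⇒ q = 12/13.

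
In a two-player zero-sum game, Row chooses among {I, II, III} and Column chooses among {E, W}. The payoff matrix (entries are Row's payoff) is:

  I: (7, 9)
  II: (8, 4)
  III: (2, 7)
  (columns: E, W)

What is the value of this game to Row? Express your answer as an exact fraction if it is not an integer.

22/3

Row minima: I → 7, II → 4, III → 2; maximin = 7.
Column maxima: E → 8, W → 9; minimax = 8.
7 ≠ 8, so there is no saddle point; optimal play is mixed.
III is strictly dominated by I, so Row never plays it.
On the remaining 2×2 (I, II vs E, W):
Let Row play I with probability p. Expected payoff against E: 7p + 8(1−p) = −p + 8; against W: 9p + 4(1−p) = 5p + 4.
Setting these equal: −p + 8 = 5p + 4 ⇒ −6p = -4 ⇒ p = 2/3, and the value is (-1)·(2/3) + 8 = 22/3.
For Column: with q = P(E), equating I's and II's payoffs gives −2q + 9 = 4q + 4 ⇒ q = 5/6.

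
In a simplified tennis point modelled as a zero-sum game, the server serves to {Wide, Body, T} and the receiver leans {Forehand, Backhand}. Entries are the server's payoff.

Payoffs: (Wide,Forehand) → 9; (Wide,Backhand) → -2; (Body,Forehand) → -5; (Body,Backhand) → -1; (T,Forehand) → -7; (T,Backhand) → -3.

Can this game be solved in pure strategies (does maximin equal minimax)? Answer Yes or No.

No

Row minima: Wide → -2, Body → -5, T → -7; maximin = -2.
Column maxima: Forehand → 9, Backhand → -1; minimax = -1.
-2 ≠ -1, so no pure-strategy equilibrium exists.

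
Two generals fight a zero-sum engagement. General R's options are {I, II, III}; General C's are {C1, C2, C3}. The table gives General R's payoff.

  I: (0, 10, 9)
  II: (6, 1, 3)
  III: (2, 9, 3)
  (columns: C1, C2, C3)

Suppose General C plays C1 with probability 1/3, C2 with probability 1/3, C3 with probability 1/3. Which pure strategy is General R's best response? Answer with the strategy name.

Expected payoff of I: (1/3)·0 + (1/3)·10 + (1/3)·9 = 19/3.
Expected payoff of II: (1/3)·6 + (1/3)·1 + (1/3)·3 = 10/3.
Expected payoff of III: (1/3)·2 + (1/3)·9 + (1/3)·3 = 14/3.
The largest is 19/3, so General R's best response is I.

I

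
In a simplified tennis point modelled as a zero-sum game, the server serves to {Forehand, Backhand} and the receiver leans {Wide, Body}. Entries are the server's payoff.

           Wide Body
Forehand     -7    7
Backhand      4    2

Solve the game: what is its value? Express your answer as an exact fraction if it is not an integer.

21/8

Row minima: Forehand → -7, Backhand → 2; maximin = 2.
Column maxima: Wide → 4, Body → 7; minimax = 4.
2 ≠ 4, so there is no saddle point; optimal play is mixed.
Let the server play Forehand with probability p. Expected payoff against Wide: (-7)p + 4(1−p) = −11p + 4; against Body: 7p + 2(1−p) = 5p + 2.
Setting these equal: −11p + 4 = 5p + 2 ⇒ −16p = -2 ⇒ p = 1/8, and the value is (-11)·(1/8) + 4 = 21/8.
For the receiver: with q = P(Wide), equating Forehand's and Backhand's payoffs gives −14q + 7 = 2q + 2 ⇒ q = 5/16.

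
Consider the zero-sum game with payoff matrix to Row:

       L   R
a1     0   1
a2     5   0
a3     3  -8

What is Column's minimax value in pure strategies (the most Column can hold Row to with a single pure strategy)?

1

Column maxima: L → 5, R → 1.
The smallest of these is 1.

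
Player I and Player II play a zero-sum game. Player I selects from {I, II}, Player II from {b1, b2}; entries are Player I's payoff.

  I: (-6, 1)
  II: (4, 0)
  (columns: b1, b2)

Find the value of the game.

4/11

Row minima: I → -6, II → 0; maximin = 0.
Column maxima: b1 → 4, b2 → 1; minimax = 1.
0 ≠ 1, so there is no saddle point; optimal play is mixed.
Let Player I play I with probability p. Expected payoff against b1: (-6)p + 4(1−p) = −10p + 4; against b2: 1p + 0(1−p) = p.
Setting these equal: −10p + 4 = p ⇒ −11p = -4 ⇒ p = 4/11, and the value is (-10)·(4/11) + 4 = 4/11.
For Player II: with q = P(b1), equating I's and II's payoffs gives −7q + 1 = 4q ⇒ q = 1/11.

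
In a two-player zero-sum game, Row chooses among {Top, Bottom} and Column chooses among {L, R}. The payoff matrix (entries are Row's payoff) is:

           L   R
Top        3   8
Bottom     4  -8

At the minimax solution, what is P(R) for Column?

Row minima: Top → 3, Bottom → -8; maximin = 3.
Column maxima: L → 4, R → 8; minimax = 4.
3 ≠ 4, so there is no saddle point; optimal play is mixed.
Let Row play Top with probability p. Expected payoff against L: 3p + 4(1−p) = −p + 4; against R: 8p + (-8)(1−p) = 16p − 8.
Setting these equal: −p + 4 = 16p − 8 ⇒ −17p = -12 ⇒ p = 12/17, and the value is (-1)·(12/17) + 4 = 56/17.
For Column: with q = P(L), equating Top's and Bottom's payoffs gives −5q + 8 = 12q − 8 ⇒ q = 16/17.

1/17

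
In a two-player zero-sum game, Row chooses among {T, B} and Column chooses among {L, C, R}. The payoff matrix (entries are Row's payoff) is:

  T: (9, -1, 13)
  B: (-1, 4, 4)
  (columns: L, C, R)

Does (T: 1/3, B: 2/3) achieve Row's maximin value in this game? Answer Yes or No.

Yes

Against L this mix gives (1/3)·9 + (2/3)·(-1) = 7/3.
Against C this mix gives (1/3)·(-1) + (2/3)·4 = 7/3.
Against R this mix gives (1/3)·13 + (2/3)·4 = 7.
All of Column's active replies (L, C) yield 7/3, and no column does worse for Row. The mix makes Column indifferent and guarantees 7/3, so it is optimal.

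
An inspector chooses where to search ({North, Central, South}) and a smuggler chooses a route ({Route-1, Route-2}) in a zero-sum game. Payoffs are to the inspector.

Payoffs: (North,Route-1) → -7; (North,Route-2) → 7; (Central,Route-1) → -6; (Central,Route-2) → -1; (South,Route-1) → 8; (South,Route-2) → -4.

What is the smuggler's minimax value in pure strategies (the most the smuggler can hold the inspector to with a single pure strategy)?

7

Column maxima: Route-1 → 8, Route-2 → 7.
The smallest of these is 7.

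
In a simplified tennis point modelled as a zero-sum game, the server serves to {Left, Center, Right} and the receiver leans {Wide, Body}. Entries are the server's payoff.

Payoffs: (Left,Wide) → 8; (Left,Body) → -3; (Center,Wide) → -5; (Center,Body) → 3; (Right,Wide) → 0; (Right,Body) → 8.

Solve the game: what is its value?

Row minima: Left → -3, Center → -5, Right → 0; maximin = 0.
Column maxima: Wide → 8, Body → 8; minimax = 8.
0 ≠ 8, so there is no saddle point; optimal play is mixed.
Center is strictly dominated by Right, so the server never plays it.
On the remaining 2×2 (Left, Right vs Wide, Body):
Let the server play Left with probability p. Expected payoff against Wide: 8p + 0(1−p) = 8p; against Body: (-3)p + 8(1−p) = −11p + 8.
Setting these equal: 8p = −11p + 8 ⇒ 19p = 8 ⇒ p = 8/19, and the value is (8)·(8/19) = 64/19.
For the receiver: with q = P(Wide), equating Left's and Right's payoffs gives 11q − 3 = −8q + 8 ⇒ q = 11/19.

64/19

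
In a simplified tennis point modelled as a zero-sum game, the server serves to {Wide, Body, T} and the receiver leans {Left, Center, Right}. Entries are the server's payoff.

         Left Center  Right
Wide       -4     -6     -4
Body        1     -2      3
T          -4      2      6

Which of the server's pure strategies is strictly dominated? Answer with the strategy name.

Body gives a strictly higher payoff than Wide against every column: 1 > -4, -2 > -6, 3 > -4.
So Wide is strictly dominated and the server never plays it.

Wide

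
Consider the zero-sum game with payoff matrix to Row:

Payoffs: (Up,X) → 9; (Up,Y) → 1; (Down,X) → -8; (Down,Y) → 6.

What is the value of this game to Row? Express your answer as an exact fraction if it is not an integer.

31/11

Row minima: Up → 1, Down → -8; maximin = 1.
Column maxima: X → 9, Y → 6; minimax = 6.
1 ≠ 6, so there is no saddle point; optimal play is mixed.
Let Row play Up with probability p. Expected payoff against X: 9p + (-8)(1−p) = 17p − 8; against Y: 1p + 6(1−p) = −5p + 6.
Setting these equal: 17p − 8 = −5p + 6 ⇒ 22p = 14 ⇒ p = 7/11, and the value is (17)·(7/11) − 8 = 31/11.
For Column: with q = P(X), equating Up's and Down's payoffs gives 8q + 1 = −14q + 6 ⇒ q = 5/22.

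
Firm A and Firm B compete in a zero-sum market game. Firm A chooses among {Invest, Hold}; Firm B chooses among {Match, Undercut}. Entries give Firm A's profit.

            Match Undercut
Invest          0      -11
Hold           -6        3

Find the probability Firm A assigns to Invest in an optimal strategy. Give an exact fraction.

Row minima: Invest → -11, Hold → -6; maximin = -6.
Column maxima: Match → 0, Undercut → 3; minimax = 0.
-6 ≠ 0, so there is no saddle point; optimal play is mixed.
Let Firm A play Invest with probability p. Expected payoff against Match: 0p + (-6)(1−p) = 6p − 6; against Undercut: (-11)p + 3(1−p) = −14p + 3.
Setting these equal: 6p − 6 = −14p + 3 ⇒ 20p = 9 ⇒ p = 9/20, and the value is (6)·(9/20) − 6 = -33/10.
For Firm B: with q = P(Match), equating Invest's and Hold's payoffs gives 11q − 11 = −9q + 3 ⇒ q = 7/10.

9/20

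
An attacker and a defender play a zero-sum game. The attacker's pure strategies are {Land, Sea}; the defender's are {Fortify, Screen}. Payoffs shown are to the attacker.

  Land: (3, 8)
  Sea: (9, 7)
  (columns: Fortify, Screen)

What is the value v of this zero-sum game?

51/7

Row minima: Land → 3, Sea → 7; maximin = 7.
Column maxima: Fortify → 9, Screen → 8; minimax = 8.
7 ≠ 8, so there is no saddle point; optimal play is mixed.
Let the attacker play Land with probability p. Expected payoff against Fortify: 3p + 9(1−p) = −6p + 9; against Screen: 8p + 7(1−p) = p + 7.
Setting these equal: −6p + 9 = p + 7 ⇒ −7p = -2 ⇒ p = 2/7, and the value is (-6)·(2/7) + 9 = 51/7.
For the defender: with q = P(Fortify), equating Land's and Sea's payoffs gives −5q + 8 = 2q + 7 ⇒ q = 1/7.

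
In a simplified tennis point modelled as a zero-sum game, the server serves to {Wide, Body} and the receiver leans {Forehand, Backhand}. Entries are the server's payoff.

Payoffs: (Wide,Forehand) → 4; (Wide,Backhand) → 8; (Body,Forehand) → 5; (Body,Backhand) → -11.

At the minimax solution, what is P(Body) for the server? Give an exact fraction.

Row minima: Wide → 4, Body → -11; maximin = 4.
Column maxima: Forehand → 5, Backhand → 8; minimax = 5.
4 ≠ 5, so there is no saddle point; optimal play is mixed.
Let the server play Wide with probability p. Expected payoff against Forehand: 4p + 5(1−p) = −p + 5; against Backhand: 8p + (-11)(1−p) = 19p − 11.
Setting these equal: −p + 5 = 19p − 11 ⇒ −20p = -16 ⇒ p = 4/5, and the value is (-1)·(4/5) + 5 = 21/5.
For the receiver: with q = P(Forehand), equating Wide's and Body's payoffs gives −4q + 8 = 16q − 11 ⇒ q = 19/20.

1/5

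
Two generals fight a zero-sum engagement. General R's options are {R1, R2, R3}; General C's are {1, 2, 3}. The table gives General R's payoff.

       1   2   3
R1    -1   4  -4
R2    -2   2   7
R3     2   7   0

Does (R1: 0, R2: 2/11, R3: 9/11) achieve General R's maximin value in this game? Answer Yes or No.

Yes

Against 1 this mix gives (2/11)·(-2) + (9/11)·2 = 14/11.
Against 2 this mix gives (2/11)·2 + (9/11)·7 = 67/11.
Against 3 this mix gives (2/11)·7 + (9/11)·0 = 14/11.
All of General C's active replies (1, 3) yield 14/11, and no column does worse for General R. The mix makes General C indifferent and guarantees 14/11, so it is optimal.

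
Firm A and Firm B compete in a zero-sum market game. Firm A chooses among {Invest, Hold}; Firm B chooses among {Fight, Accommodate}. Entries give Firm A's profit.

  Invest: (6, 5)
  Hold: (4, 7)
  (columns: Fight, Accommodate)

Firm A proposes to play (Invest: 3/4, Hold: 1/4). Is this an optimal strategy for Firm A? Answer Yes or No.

Against Fight this mix gives (3/4)·6 + (1/4)·4 = 11/2.
Against Accommodate this mix gives (3/4)·5 + (1/4)·7 = 11/2.
All of Firm B's active replies (Fight, Accommodate) yield 11/2, and no column does worse for Firm A. The mix makes Firm B indifferent and guarantees 11/2, so it is optimal.

Yes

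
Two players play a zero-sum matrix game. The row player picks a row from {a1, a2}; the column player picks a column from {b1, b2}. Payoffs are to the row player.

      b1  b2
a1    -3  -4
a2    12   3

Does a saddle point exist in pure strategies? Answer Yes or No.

Row minima: a1 → -4, a2 → 3; maximin = 3.
Column maxima: b1 → 12, b2 → 3; minimax = 3.
maximin = minimax = 3, so a saddle point exists.

Yes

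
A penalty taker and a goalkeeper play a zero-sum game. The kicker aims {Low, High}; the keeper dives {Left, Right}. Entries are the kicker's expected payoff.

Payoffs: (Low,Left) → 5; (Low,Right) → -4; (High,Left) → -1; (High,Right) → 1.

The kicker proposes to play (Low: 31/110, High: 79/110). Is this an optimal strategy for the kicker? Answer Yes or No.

No

Against Left this mix gives (31/110)·5 + (79/110)·(-1) = 38/55.
Against Right this mix gives (31/110)·(-4) + (79/110)·1 = -9/22.
The keeper will play Right, holding the kicker to -9/22. Shifting weight toward the row that does better against Right would raise this floor (the equalizing mix achieves 1/11 against both Right and Left), so the proposed strategy is not optimal.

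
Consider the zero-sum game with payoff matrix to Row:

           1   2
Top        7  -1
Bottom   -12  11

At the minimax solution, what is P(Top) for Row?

Row minima: Top → -1, Bottom → -12; maximin = -1.
Column maxima: 1 → 7, 2 → 11; minimax = 7.
-1 ≠ 7, so there is no saddle point; optimal play is mixed.
Let Row play Top with probability p. Expected payoff against 1: 7p + (-12)(1−p) = 19p − 12; against 2: (-1)p + 11(1−p) = −12p + 11.
Setting these equal: 19p − 12 = −12p + 11 ⇒ 31p = 23 ⇒ p = 23/31, and the value is (19)·(23/31) − 12 = 65/31.
For Column: with q = P(1), equating Top's and Bottom's payoffs gives 8q − 1 = −23q + 11 ⇒ q = 12/31.

23/31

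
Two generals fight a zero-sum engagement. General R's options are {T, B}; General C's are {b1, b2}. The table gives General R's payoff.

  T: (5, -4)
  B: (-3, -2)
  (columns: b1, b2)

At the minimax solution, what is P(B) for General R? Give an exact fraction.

Row minima: T → -4, B → -3; maximin = -3.
Column maxima: b1 → 5, b2 → -2; minimax = -2.
-3 ≠ -2, so there is no saddle point; optimal play is mixed.
Let General R play T with probability p. Expected payoff against b1: 5p + (-3)(1−p) = 8p − 3; against b2: (-4)p + (-2)(1−p) = −2p − 2.
Setting these equal: 8p − 3 = −2p − 2 ⇒ 10p = 1 ⇒ p = 1/10, and the value is (8)·(1/10) − 3 = -11/5.
For General C: with q = P(b1), equating T's and B's payoffs gives 9q − 4 = −q − 2 ⇒ q = 1/5.

9/10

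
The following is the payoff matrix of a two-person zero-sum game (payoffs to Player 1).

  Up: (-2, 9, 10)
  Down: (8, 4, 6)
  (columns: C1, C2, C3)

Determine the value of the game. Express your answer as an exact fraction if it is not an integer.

Row minima: Up → -2, Down → 4; maximin = 4.
Column maxima: C1 → 8, C2 → 9, C3 → 10; minimax = 8.
4 ≠ 8, so there is no saddle point; optimal play is mixed.
C3 is strictly dominated by C2 (it gives Player 1 strictly more in every row), so Player 2 never plays it.
On the remaining 2×2 (Up, Down vs C1, C2):
Let Player 1 play Up with probability p. Expected payoff against C1: (-2)p + 8(1−p) = −10p + 8; against C2: 9p + 4(1−p) = 5p + 4.
Setting these equal: −10p + 8 = 5p + 4 ⇒ −15p = -4 ⇒ p = 4/15, and the value is (-10)·(4/15) + 8 = 16/3.
For Player 2: with q = P(C1), equating Up's and Down's payoffs gives −11q + 9 = 4q + 4 ⇒ q = 1/3.

16/3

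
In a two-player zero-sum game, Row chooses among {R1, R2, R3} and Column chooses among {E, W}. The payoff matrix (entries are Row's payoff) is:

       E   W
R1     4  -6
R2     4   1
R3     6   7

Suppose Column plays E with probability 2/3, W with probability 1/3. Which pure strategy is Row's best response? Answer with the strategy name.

R3

Expected payoff of R1: (2/3)·4 + (1/3)·(-6) = 2/3.
Expected payoff of R2: (2/3)·4 + (1/3)·1 = 3.
Expected payoff of R3: (2/3)·6 + (1/3)·7 = 19/3.
The largest is 19/3, so Row's best response is R3.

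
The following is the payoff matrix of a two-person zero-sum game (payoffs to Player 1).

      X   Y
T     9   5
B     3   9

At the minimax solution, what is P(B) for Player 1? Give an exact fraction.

2/5

Row minima: T → 5, B → 3; maximin = 5.
Column maxima: X → 9, Y → 9; minimax = 9.
5 ≠ 9, so there is no saddle point; optimal play is mixed.
Let Player 1 play T with probability p. Expected payoff against X: 9p + 3(1−p) = 6p + 3; against Y: 5p + 9(1−p) = −4p + 9.
Setting these equal: 6p + 3 = −4p + 9 ⇒ 10p = 6 ⇒ p = 3/5, and the value is (6)·(3/5) + 3 = 33/5.
For Player 2: with q = P(X), equating T's and B's payoffs gives 4q + 5 = −6q + 9 ⇒ q = 2/5.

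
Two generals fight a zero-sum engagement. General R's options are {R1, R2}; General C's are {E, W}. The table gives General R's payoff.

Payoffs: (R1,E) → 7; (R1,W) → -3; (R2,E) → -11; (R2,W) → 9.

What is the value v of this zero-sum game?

Row minima: R1 → -3, R2 → -11; maximin = -3.
Column maxima: E → 7, W → 9; minimax = 7.
-3 ≠ 7, so there is no saddle point; optimal play is mixed.
Let General R play R1 with probability p. Expected payoff against E: 7p + (-11)(1−p) = 18p − 11; against W: (-3)p + 9(1−p) = −12p + 9.
Setting these equal: 18p − 11 = −12p + 9 ⇒ 30p = 20 ⇒ p = 2/3, and the value is (18)·(2/3) − 11 = 1.
For General C: with q = P(E), equating R1's and R2's payoffs gives 10q − 3 = −20q + 9 ⇒ q = 2/5.

1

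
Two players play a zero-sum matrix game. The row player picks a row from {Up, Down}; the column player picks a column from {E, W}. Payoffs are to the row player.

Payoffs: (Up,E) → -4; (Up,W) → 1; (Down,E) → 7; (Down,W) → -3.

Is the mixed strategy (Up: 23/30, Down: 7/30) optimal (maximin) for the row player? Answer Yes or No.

Against E this mix gives (23/30)·(-4) + (7/30)·7 = -43/30.
Against W this mix gives (23/30)·1 + (7/30)·(-3) = 1/15.
The column player will play E, holding the row player to -43/30. Shifting weight toward the row that does better against E would raise this floor (the equalizing mix achieves -1/3 against both E and W), so the proposed strategy is not optimal.

No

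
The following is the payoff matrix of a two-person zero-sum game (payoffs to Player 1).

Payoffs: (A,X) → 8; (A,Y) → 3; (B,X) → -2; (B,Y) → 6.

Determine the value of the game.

54/13

Row minima: A → 3, B → -2; maximin = 3.
Column maxima: X → 8, Y → 6; minimax = 6.
3 ≠ 6, so there is no saddle point; optimal play is mixed.
Let Player 1 play A with probability p. Expected payoff against X: 8p + (-2)(1−p) = 10p − 2; against Y: 3p + 6(1−p) = −3p + 6.
Setting these equal: 10p − 2 = −3p + 6 ⇒ 13p = 8 ⇒ p = 8/13, and the value is (10)·(8/13) − 2 = 54/13.
For Player 2: with q = P(X), equating A's and B's payoffs gives 5q + 3 = −8q + 6 ⇒ q = 3/13.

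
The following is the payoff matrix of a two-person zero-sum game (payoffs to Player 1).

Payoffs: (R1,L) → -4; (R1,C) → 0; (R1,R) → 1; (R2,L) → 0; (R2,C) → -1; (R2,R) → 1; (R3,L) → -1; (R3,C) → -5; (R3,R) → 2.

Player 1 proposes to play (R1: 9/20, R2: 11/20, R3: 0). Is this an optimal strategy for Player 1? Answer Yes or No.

Against L this mix gives (9/20)·(-4) + (11/20)·0 = -9/5.
Against C this mix gives (9/20)·0 + (11/20)·(-1) = -11/20.
Against R this mix gives (9/20)·1 + (11/20)·1 = 1.
Player 2 will play L, holding Player 1 to -9/5. Shifting weight toward the row that does better against L would raise this floor (the equalizing mix achieves -4/5 against both L and C), so the proposed strategy is not optimal.

No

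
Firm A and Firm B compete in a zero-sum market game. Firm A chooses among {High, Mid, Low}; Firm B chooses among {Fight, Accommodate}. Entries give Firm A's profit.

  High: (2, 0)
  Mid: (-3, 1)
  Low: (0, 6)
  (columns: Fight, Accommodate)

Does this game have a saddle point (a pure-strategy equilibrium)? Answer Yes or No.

No

Row minima: High → 0, Mid → -3, Low → 0; maximin = 0.
Column maxima: Fight → 2, Accommodate → 6; minimax = 2.
0 ≠ 2, so no pure-strategy equilibrium exists.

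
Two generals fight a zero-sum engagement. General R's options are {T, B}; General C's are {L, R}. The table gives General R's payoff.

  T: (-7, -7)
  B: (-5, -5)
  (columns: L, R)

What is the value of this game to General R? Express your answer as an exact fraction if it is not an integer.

Row minima: T → -7, B → -5; maximin = -5.
Column maxima: L → -5, R → -5; minimax = -5.
Since maximin = minimax = -5, there is a saddle point and the value is -5.

-5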